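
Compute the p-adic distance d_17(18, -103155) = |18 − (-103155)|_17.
d_17(18, -103155) = 1/4913

Step 1 — x − y = 18 − (-103155) = 103173. Step 2 — v_17(103173) = 3 (factor: 103173 = (17^3 · 21); the sign does not affect v_p). Step 3 — |x − y|_17 = 17^{-3} = 1/4913.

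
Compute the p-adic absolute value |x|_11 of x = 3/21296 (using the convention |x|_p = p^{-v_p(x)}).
|3/21296|_11 = 1331

Step 1 — compute v_11(x) by factoring powers of 11 out of the numerator and denominator: v_11(3/21296) = -3. Step 2 — apply |x|_p = p^{-v_p(x)} = 11^{3} = 1331.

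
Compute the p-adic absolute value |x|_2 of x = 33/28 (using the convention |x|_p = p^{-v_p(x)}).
|33/28|_2 = 4

Step 1 — compute v_2(x) by factoring powers of 2 out of the numerator and denominator: v_2(33/28) = -2. Step 2 — apply |x|_p = p^{-v_p(x)} = 2^{2} = 4.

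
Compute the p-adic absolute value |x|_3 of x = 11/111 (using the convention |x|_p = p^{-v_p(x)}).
|11/111|_3 = 3

Step 1 — compute v_3(x) by factoring powers of 3 out of the numerator and denominator: v_3(11/111) = -1. Step 2 — apply |x|_p = p^{-v_p(x)} = 3^{1} = 3.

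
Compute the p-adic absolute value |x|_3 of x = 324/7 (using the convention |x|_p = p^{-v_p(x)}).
|324/7|_3 = 1/81

Step 1 — compute v_3(x) by factoring powers of 3 out of the numerator and denominator: v_3(324/7) = 4. Step 2 — apply |x|_p = p^{-v_p(x)} = 3^{-4} = 1/81.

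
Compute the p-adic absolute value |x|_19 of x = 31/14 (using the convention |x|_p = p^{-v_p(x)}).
|31/14|_19 = 1

Step 1 — compute v_19(x) by factoring powers of 19 out of the numerator and denominator: v_19(31/14) = 0. Step 2 — apply |x|_p = p^{-v_p(x)} = 19^{0} = 1.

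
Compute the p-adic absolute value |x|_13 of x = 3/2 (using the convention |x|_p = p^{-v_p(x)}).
|3/2|_13 = 1

Step 1 — compute v_13(x) by factoring powers of 13 out of the numerator and denominator: v_13(3/2) = 0. Step 2 — apply |x|_p = p^{-v_p(x)} = 13^{0} = 1.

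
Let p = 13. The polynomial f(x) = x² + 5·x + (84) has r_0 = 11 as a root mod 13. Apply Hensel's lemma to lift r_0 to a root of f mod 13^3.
r_2 = 427 (mod 2197)

Hensel: r_{i+1} = r_i − f(r_i)·(f′(r_i))^{-1} mod 13^{i+2}, f′(x) = 2x + 5. Iterate:
  r_0 = 11 (mod 13)
  r_1 = 89 (mod 169)
  r_2 = 427 (mod 2197)
Final: r = 427 satisfies f(r) ≡ 0 mod 13^3.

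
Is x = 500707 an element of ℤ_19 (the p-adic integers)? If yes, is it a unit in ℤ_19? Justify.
x ∈ ℤ_19 but not a unit; v_19(x) = 3 > 0

ℤ_19 = {x ∈ ℚ_19 : v_19(x) ≥ 0} and ℤ_19^× = {x ∈ ℤ_19 : v_19(x) = 0}. Here v_19(500707) = v_19(num) − v_19(den) = 3; compare against these criteria.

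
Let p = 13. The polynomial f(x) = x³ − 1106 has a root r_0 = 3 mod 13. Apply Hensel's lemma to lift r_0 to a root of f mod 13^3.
r_2 = 913 (mod 2197)

Hensel: r_{i+1} = r_i − f(r_i)/f′(r_i) mod 13^{i+2}, where f′(x) = 3x². Iterate:
  r_0 = 3 (mod 13)
  r_1 = 68 (mod 169)
  r_2 = 913 (mod 2197)
Final: r = 913 with f(r) ≡ 0 mod 13^3.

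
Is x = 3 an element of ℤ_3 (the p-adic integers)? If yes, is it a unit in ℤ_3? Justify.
x ∈ ℤ_3 but not a unit; v_3(x) = 1 > 0

ℤ_3 = {x ∈ ℚ_3 : v_3(x) ≥ 0} and ℤ_3^× = {x ∈ ℤ_3 : v_3(x) = 0}. Here v_3(3) = v_3(num) − v_3(den) = 1; compare against these criteria.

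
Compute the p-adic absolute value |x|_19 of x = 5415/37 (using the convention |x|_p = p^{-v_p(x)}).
|5415/37|_19 = 1/361

Step 1 — compute v_19(x) by factoring powers of 19 out of the numerator and denominator: v_19(5415/37) = 2. Step 2 — apply |x|_p = p^{-v_p(x)} = 19^{-2} = 1/361.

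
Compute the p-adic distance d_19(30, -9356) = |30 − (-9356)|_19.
d_19(30, -9356) = 1/361

Step 1 — x − y = 30 − (-9356) = 9386. Step 2 — v_19(9386) = 2 (factor: 9386 = (19^2 · 26); the sign does not affect v_p). Step 3 — |x − y|_19 = 19^{-2} = 1/361.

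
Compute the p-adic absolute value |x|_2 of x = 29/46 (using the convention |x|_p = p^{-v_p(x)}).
|29/46|_2 = 2

Step 1 — compute v_2(x) by factoring powers of 2 out of the numerator and denominator: v_2(29/46) = -1. Step 2 — apply |x|_p = p^{-v_p(x)} = 2^{1} = 2.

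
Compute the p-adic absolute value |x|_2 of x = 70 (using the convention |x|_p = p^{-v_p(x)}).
|70|_2 = 1/2

Step 1 — compute v_2(x) by factoring powers of 2 out of the numerator and denominator: v_2(70) = 1. Step 2 — apply |x|_p = p^{-v_p(x)} = 2^{-1} = 1/2.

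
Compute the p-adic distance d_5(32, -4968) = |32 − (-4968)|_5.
d_5(32, -4968) = 1/625

Step 1 — x − y = 32 − (-4968) = 5000. Step 2 — v_5(5000) = 4 (factor: 5000 = (5^4 · 8); the sign does not affect v_p). Step 3 — |x − y|_5 = 5^{-4} = 1/625.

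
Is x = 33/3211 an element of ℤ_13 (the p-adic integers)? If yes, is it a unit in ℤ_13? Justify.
x ∉ ℤ_13 (v_13(x) = -2 < 0)

ℤ_13 = {x ∈ ℚ_13 : v_13(x) ≥ 0} and ℤ_13^× = {x ∈ ℤ_13 : v_13(x) = 0}. Here v_13(33/3211) = v_13(num) − v_13(den) = -2; compare against these criteria.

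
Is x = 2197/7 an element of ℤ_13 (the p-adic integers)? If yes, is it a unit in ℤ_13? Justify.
x ∈ ℤ_13 but not a unit; v_13(x) = 3 > 0

ℤ_13 = {x ∈ ℚ_13 : v_13(x) ≥ 0} and ℤ_13^× = {x ∈ ℤ_13 : v_13(x) = 0}. Here v_13(2197/7) = v_13(num) − v_13(den) = 3; compare against these criteria.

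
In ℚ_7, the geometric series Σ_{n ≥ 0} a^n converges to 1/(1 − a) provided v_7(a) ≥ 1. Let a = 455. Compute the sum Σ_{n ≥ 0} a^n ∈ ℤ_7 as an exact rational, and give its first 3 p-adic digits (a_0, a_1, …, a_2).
Σ a^n = 1/(1 − a) = -1/454;  first 3 digits = (1, 2, 6)

v_7(a) = 1 ≥ 1, so the series converges in ℤ_7 to 1/(1 − a) = 1/(1 − 455) = -1/454. Expand this rational in ℤ_7: compute digits iteratively via d_i = x_i mod 7, x_{i+1} = (x_i − d_i)/7. The first 3 digits are (1, 2, 6).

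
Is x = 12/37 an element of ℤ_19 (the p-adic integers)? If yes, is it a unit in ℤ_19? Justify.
x ∈ ℤ_19^× (unit); v_19(x) = 0

ℤ_19 = {x ∈ ℚ_19 : v_19(x) ≥ 0} and ℤ_19^× = {x ∈ ℤ_19 : v_19(x) = 0}. Here v_19(12/37) = v_19(num) − v_19(den) = 0; compare against these criteria.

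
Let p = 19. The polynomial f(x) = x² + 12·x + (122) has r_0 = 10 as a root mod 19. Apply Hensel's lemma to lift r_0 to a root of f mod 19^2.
r_1 = 67 (mod 361)

Hensel: r_{i+1} = r_i − f(r_i)·(f′(r_i))^{-1} mod 19^{i+2}, f′(x) = 2x + 12. Iterate:
  r_0 = 10 (mod 19)
  r_1 = 67 (mod 361)
Final: r = 67 satisfies f(r) ≡ 0 mod 19^2.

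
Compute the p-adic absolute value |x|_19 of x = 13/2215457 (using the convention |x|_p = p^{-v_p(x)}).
|13/2215457|_19 = 130321

Step 1 — compute v_19(x) by factoring powers of 19 out of the numerator and denominator: v_19(13/2215457) = -4. Step 2 — apply |x|_p = p^{-v_p(x)} = 19^{4} = 130321.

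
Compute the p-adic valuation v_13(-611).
v_13(-611) = 1

v_13(n) is the largest exponent k such that 13^k divides n. Factor out: -611 = -13^1 · 47. (Sign doesn't affect v_p.) So v_13(-611) = 1.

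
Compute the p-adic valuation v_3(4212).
v_3(4212) = 4

v_3(n) is the largest exponent k such that 3^k divides n. Factor out: 4212 = 3^4 · 52. (Sign doesn't affect v_p.) So v_3(4212) = 4.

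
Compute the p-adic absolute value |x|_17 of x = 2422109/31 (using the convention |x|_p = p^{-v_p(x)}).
|2422109/31|_17 = 1/83521

Step 1 — compute v_17(x) by factoring powers of 17 out of the numerator and denominator: v_17(2422109/31) = 4. Step 2 — apply |x|_p = p^{-v_p(x)} = 17^{-4} = 1/83521.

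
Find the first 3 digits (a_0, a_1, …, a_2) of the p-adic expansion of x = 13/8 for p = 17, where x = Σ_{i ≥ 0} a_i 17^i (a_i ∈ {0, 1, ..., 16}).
(a_0, …, a_2) = (8, 6, 6)

v_17(13/8) = 0 (numerator and denominator both coprime to 17), so x ∈ ℤ_17^×. Compute digits iteratively via a_i = x_i mod 17, x_{i+1} = (x_i − a_i)/17, with x_0 = x:
  x_0 = 13/8;  a_0 = 8;  x_1 = (x_0 − 8)/17 = -3/8
  x_1 = -3/8;  a_1 = 6;  x_2 = (x_1 − 6)/17 = -3/8
  x_2 = -3/8;  a_2 = 6;  x_3 = (x_2 − 6)/17 = -3/8
Digits: (8, 6, 6).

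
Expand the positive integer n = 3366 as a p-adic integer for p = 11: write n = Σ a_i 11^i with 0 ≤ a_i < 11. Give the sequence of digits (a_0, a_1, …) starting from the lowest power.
(a_0, a_1, …) = (0, 9, 5, 2)

Repeated division by 11 gives the digits low-to-high: 3366 = 9·11^1 + 5·11^2 + 2·11^3. Digit sequence: (0, 9, 5, 2).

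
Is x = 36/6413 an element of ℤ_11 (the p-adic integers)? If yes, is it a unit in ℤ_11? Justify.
x ∉ ℤ_11 (v_11(x) = -2 < 0)

ℤ_11 = {x ∈ ℚ_11 : v_11(x) ≥ 0} and ℤ_11^× = {x ∈ ℤ_11 : v_11(x) = 0}. Here v_11(36/6413) = v_11(num) − v_11(den) = -2; compare against these criteria.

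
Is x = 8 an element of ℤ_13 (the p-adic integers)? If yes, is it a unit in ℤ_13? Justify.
x ∈ ℤ_13^× (unit); v_13(x) = 0

ℤ_13 = {x ∈ ℚ_13 : v_13(x) ≥ 0} and ℤ_13^× = {x ∈ ℤ_13 : v_13(x) = 0}. Here v_13(8) = v_13(num) − v_13(den) = 0; compare against these criteria.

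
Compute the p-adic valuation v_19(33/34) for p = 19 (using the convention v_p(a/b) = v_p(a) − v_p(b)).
v_19(33/34) = 0

Factor powers of 19 from the numerator and denominator of the reduced fraction: 33 = 19^0 · 33 and 34 = 19^0 · 34. Apply v_p(a/b) = v_p(a) − v_p(b): v_19(33/34) = 0 − 0 = 0.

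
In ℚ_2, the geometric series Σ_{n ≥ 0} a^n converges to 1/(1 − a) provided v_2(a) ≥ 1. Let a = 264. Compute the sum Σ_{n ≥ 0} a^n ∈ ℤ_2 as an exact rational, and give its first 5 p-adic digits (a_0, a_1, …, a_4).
Σ a^n = 1/(1 − a) = -1/263;  first 5 digits = (1, 0, 0, 1, 0)

v_2(a) = 3 ≥ 1, so the series converges in ℤ_2 to 1/(1 − a) = 1/(1 − 264) = -1/263. Expand this rational in ℤ_2: compute digits iteratively via d_i = x_i mod 2, x_{i+1} = (x_i − d_i)/2. The first 5 digits are (1, 0, 0, 1, 0).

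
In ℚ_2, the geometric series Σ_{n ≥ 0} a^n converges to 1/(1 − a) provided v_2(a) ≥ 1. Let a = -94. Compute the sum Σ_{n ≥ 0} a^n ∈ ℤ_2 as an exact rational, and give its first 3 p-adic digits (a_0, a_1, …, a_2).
Σ a^n = 1/(1 − a) = 1/95;  first 3 digits = (1, 1, 1)

v_2(a) = 1 ≥ 1, so the series converges in ℤ_2 to 1/(1 − a) = 1/(1 − (-94)) = 1/95. Expand this rational in ℤ_2: compute digits iteratively via d_i = x_i mod 2, x_{i+1} = (x_i − d_i)/2. The first 3 digits are (1, 1, 1).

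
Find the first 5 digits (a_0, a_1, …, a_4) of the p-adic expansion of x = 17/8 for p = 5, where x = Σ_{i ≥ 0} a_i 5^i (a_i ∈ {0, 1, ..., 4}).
(a_0, …, a_4) = (4, 4, 1, 4, 1)

v_5(17/8) = 0 (numerator and denominator both coprime to 5), so x ∈ ℤ_5^×. Compute digits iteratively via a_i = x_i mod 5, x_{i+1} = (x_i − a_i)/5, with x_0 = x:
  x_0 = 17/8;  a_0 = 4;  x_1 = (x_0 − 4)/5 = -3/8
  x_1 = -3/8;  a_1 = 4;  x_2 = (x_1 − 4)/5 = -7/8
  x_2 = -7/8;  a_2 = 1;  x_3 = (x_2 − 1)/5 = -3/8
  x_3 = -3/8;  a_3 = 4;  x_4 = (x_3 − 4)/5 = -7/8
  x_4 = -7/8;  a_4 = 1;  x_5 = (x_4 − 1)/5 = -3/8
Digits: (4, 4, 1, 4, 1).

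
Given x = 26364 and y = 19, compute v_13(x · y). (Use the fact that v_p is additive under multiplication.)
v_13(500916) = 3

v_p(x) = 3 (factor: 26364 = 13^3 · 12); v_p(y) = 0 (factor: 19 = 13^0 · 19). Additivity: v_p(xy) = v_p(x) + v_p(y) = 3 + 0 = 3. (Direct check: xy = 500916 = 13^3 · (228).)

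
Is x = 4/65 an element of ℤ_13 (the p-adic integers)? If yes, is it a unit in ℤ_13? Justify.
x ∉ ℤ_13 (v_13(x) = -1 < 0)

ℤ_13 = {x ∈ ℚ_13 : v_13(x) ≥ 0} and ℤ_13^× = {x ∈ ℤ_13 : v_13(x) = 0}. Here v_13(4/65) = v_13(num) − v_13(den) = -1; compare against these criteria.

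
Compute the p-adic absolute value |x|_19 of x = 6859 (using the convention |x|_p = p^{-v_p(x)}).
|6859|_19 = 1/6859

Step 1 — compute v_19(x) by factoring powers of 19 out of the numerator and denominator: v_19(6859) = 3. Step 2 — apply |x|_p = p^{-v_p(x)} = 19^{-3} = 1/6859.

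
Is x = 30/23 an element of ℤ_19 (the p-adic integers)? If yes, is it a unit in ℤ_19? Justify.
x ∈ ℤ_19^× (unit); v_19(x) = 0

ℤ_19 = {x ∈ ℚ_19 : v_19(x) ≥ 0} and ℤ_19^× = {x ∈ ℤ_19 : v_19(x) = 0}. Here v_19(30/23) = v_19(num) − v_19(den) = 0; compare against these criteria.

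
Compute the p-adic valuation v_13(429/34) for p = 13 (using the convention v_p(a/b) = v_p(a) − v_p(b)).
v_13(429/34) = 1

Factor powers of 13 from the numerator and denominator of the reduced fraction: 429 = 13^1 · 33 and 34 = 13^0 · 34. Apply v_p(a/b) = v_p(a) − v_p(b): v_13(429/34) = 1 − 0 = 1.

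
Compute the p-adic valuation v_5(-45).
v_5(-45) = 1

v_5(n) is the largest exponent k such that 5^k divides n. Factor out: -45 = -5^1 · 9. (Sign doesn't affect v_p.) So v_5(-45) = 1.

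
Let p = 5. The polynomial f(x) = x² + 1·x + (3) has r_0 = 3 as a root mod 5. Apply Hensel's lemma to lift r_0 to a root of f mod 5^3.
r_2 = 33 (mod 125)

Hensel: r_{i+1} = r_i − f(r_i)·(f′(r_i))^{-1} mod 5^{i+2}, f′(x) = 2x + 1. Iterate:
  r_0 = 3 (mod 5)
  r_1 = 8 (mod 25)
  r_2 = 33 (mod 125)
Final: r = 33 satisfies f(r) ≡ 0 mod 5^3.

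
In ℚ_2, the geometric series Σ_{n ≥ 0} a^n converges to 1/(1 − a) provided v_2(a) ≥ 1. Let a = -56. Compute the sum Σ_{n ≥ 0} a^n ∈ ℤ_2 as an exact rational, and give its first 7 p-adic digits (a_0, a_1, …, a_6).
Σ a^n = 1/(1 − a) = 1/57;  first 7 digits = (1, 0, 0, 1, 0, 0, 0)

v_2(a) = 3 ≥ 1, so the series converges in ℤ_2 to 1/(1 − a) = 1/(1 − (-56)) = 1/57. Expand this rational in ℤ_2: compute digits iteratively via d_i = x_i mod 2, x_{i+1} = (x_i − d_i)/2. The first 7 digits are (1, 0, 0, 1, 0, 0, 0).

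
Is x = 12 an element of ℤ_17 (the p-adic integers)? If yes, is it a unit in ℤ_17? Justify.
x ∈ ℤ_17^× (unit); v_17(x) = 0

ℤ_17 = {x ∈ ℚ_17 : v_17(x) ≥ 0} and ℤ_17^× = {x ∈ ℤ_17 : v_17(x) = 0}. Here v_17(12) = v_17(num) − v_17(den) = 0; compare against these criteria.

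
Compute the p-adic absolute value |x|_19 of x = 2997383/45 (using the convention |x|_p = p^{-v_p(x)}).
|2997383/45|_19 = 1/130321

Step 1 — compute v_19(x) by factoring powers of 19 out of the numerator and denominator: v_19(2997383/45) = 4. Step 2 — apply |x|_p = p^{-v_p(x)} = 19^{-4} = 1/130321.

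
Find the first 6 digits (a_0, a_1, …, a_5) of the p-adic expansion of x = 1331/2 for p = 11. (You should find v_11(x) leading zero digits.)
(a_0, …, a_5) = (0, 0, 0, 6, 5, 5)

v_11(1331/2) = 3, so a_0 = ... = a_2 = 0. Factor out: x = 11^3 · u with u = 1/2 a unit in ℤ_11. Expand u iteratively via a_{v+i} = u_i mod 11, u_{i+1} = (u_i − a_{v+i})/11:
  u_0 = 1/2;  a_3 = 6;  u_1 = (u_0 − 6)/11 = -1/2
  u_1 = -1/2;  a_4 = 5;  u_2 = (u_1 − 5)/11 = -1/2
  u_2 = -1/2;  a_5 = 5;  u_3 = (u_2 − 5)/11 = -1/2
Digits: (0, 0, 0, 6, 5, 5).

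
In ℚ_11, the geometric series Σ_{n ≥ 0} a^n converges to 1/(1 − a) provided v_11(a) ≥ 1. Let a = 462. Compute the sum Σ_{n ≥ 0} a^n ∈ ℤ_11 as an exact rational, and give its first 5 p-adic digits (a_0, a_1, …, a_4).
Σ a^n = 1/(1 − a) = -1/461;  first 5 digits = (1, 9, 7, 9, 0)

v_11(a) = 1 ≥ 1, so the series converges in ℤ_11 to 1/(1 − a) = 1/(1 − 462) = -1/461. Expand this rational in ℤ_11: compute digits iteratively via d_i = x_i mod 11, x_{i+1} = (x_i − d_i)/11. The first 5 digits are (1, 9, 7, 9, 0).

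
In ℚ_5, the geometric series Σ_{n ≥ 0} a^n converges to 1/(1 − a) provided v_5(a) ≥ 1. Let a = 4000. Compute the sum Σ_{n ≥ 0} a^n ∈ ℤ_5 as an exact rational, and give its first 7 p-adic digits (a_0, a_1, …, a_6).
Σ a^n = 1/(1 − a) = -1/3999;  first 7 digits = (1, 0, 0, 2, 1, 1, 4)

v_5(a) = 3 ≥ 1, so the series converges in ℤ_5 to 1/(1 − a) = 1/(1 − 4000) = -1/3999. Expand this rational in ℤ_5: compute digits iteratively via d_i = x_i mod 5, x_{i+1} = (x_i − d_i)/5. The first 7 digits are (1, 0, 0, 2, 1, 1, 4).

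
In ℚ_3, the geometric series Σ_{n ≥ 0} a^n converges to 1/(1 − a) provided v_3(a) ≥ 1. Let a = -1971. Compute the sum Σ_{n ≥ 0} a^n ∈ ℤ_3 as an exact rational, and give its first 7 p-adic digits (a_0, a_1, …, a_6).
Σ a^n = 1/(1 − a) = 1/1972;  first 7 digits = (1, 0, 0, 2, 2, 0, 1)

v_3(a) = 3 ≥ 1, so the series converges in ℤ_3 to 1/(1 − a) = 1/(1 − (-1971)) = 1/1972. Expand this rational in ℤ_3: compute digits iteratively via d_i = x_i mod 3, x_{i+1} = (x_i − d_i)/3. The first 7 digits are (1, 0, 0, 2, 2, 0, 1).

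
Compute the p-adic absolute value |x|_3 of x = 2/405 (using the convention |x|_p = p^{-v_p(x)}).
|2/405|_3 = 81

Step 1 — compute v_3(x) by factoring powers of 3 out of the numerator and denominator: v_3(2/405) = -4. Step 2 — apply |x|_p = p^{-v_p(x)} = 3^{4} = 81.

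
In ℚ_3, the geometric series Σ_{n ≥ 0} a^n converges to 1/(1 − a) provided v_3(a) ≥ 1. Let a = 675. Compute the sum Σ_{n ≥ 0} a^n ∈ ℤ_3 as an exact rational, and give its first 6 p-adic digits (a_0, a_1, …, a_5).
Σ a^n = 1/(1 − a) = -1/674;  first 6 digits = (1, 0, 0, 1, 2, 2)

v_3(a) = 3 ≥ 1, so the series converges in ℤ_3 to 1/(1 − a) = 1/(1 − 675) = -1/674. Expand this rational in ℤ_3: compute digits iteratively via d_i = x_i mod 3, x_{i+1} = (x_i − d_i)/3. The first 6 digits are (1, 0, 0, 1, 2, 2).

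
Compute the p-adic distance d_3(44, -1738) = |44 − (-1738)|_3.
d_3(44, -1738) = 1/81

Step 1 — x − y = 44 − (-1738) = 1782. Step 2 — v_3(1782) = 4 (factor: 1782 = (3^4 · 22); the sign does not affect v_p). Step 3 — |x − y|_3 = 3^{-4} = 1/81.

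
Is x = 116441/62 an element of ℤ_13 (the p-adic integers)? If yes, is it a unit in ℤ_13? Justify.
x ∈ ℤ_13 but not a unit; v_13(x) = 3 > 0

ℤ_13 = {x ∈ ℚ_13 : v_13(x) ≥ 0} and ℤ_13^× = {x ∈ ℤ_13 : v_13(x) = 0}. Here v_13(116441/62) = v_13(num) − v_13(den) = 3; compare against these criteria.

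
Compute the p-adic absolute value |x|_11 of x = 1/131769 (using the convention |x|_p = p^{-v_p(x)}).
|1/131769|_11 = 14641

Step 1 — compute v_11(x) by factoring powers of 11 out of the numerator and denominator: v_11(1/131769) = -4. Step 2 — apply |x|_p = p^{-v_p(x)} = 11^{4} = 14641.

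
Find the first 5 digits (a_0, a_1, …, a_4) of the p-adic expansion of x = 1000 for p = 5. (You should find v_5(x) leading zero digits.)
(a_0, …, a_4) = (0, 0, 0, 3, 1)

v_5(1000) = 3, so a_0 = ... = a_2 = 0. Factor out: x = 5^3 · u with u = 8 a unit in ℤ_5. Expand u iteratively via a_{v+i} = u_i mod 5, u_{i+1} = (u_i − a_{v+i})/5:
  u_0 = 8;  a_3 = 3;  u_1 = (u_0 − 3)/5 = 1
  u_1 = 1;  a_4 = 1;  u_2 = (u_1 − 1)/5 = 0
Digits: (0, 0, 0, 3, 1).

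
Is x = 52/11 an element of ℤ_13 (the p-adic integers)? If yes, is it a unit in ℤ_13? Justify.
x ∈ ℤ_13 but not a unit; v_13(x) = 1 > 0

ℤ_13 = {x ∈ ℚ_13 : v_13(x) ≥ 0} and ℤ_13^× = {x ∈ ℤ_13 : v_13(x) = 0}. Here v_13(52/11) = v_13(num) − v_13(den) = 1; compare against these criteria.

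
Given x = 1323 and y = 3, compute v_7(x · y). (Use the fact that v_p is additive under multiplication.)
v_7(3969) = 2

v_p(x) = 2 (factor: 1323 = 7^2 · 27); v_p(y) = 0 (factor: 3 = 7^0 · 3). Additivity: v_p(xy) = v_p(x) + v_p(y) = 2 + 0 = 2. (Direct check: xy = 3969 = 7^2 · (81).)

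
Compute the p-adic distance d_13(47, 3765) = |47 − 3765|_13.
d_13(47, 3765) = 1/169

Step 1 — x − y = 47 − 3765 = -3718. Step 2 — v_13(-3718) = 2 (factor: -3718 = −(13^2 · 22); the sign does not affect v_p). Step 3 — |x − y|_13 = 13^{-2} = 1/169.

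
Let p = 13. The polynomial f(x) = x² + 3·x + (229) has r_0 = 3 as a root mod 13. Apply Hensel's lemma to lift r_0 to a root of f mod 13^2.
r_1 = 107 (mod 169)

Hensel: r_{i+1} = r_i − f(r_i)·(f′(r_i))^{-1} mod 13^{i+2}, f′(x) = 2x + 3. Iterate:
  r_0 = 3 (mod 13)
  r_1 = 107 (mod 169)
Final: r = 107 satisfies f(r) ≡ 0 mod 13^2.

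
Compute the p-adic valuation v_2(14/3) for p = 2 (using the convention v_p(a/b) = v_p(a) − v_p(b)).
v_2(14/3) = 1

Factor powers of 2 from the numerator and denominator of the reduced fraction: 14 = 2^1 · 7 and 3 = 2^0 · 3. Apply v_p(a/b) = v_p(a) − v_p(b): v_2(14/3) = 1 − 0 = 1.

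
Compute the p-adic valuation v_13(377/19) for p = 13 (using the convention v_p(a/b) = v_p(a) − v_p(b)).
v_13(377/19) = 1

Factor powers of 13 from the numerator and denominator of the reduced fraction: 377 = 13^1 · 29 and 19 = 13^0 · 19. Apply v_p(a/b) = v_p(a) − v_p(b): v_13(377/19) = 1 − 0 = 1.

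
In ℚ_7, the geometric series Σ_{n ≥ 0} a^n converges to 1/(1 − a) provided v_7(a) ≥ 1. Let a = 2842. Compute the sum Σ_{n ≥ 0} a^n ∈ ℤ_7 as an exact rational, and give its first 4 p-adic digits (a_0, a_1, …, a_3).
Σ a^n = 1/(1 − a) = -1/2841;  first 4 digits = (1, 0, 2, 1)

v_7(a) = 2 ≥ 1, so the series converges in ℤ_7 to 1/(1 − a) = 1/(1 − 2842) = -1/2841. Expand this rational in ℤ_7: compute digits iteratively via d_i = x_i mod 7, x_{i+1} = (x_i − d_i)/7. The first 4 digits are (1, 0, 2, 1).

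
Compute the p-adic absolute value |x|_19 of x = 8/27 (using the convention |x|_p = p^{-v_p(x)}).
|8/27|_19 = 1

Step 1 — compute v_19(x) by factoring powers of 19 out of the numerator and denominator: v_19(8/27) = 0. Step 2 — apply |x|_p = p^{-v_p(x)} = 19^{0} = 1.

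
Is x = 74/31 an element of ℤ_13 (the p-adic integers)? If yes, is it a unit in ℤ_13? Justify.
x ∈ ℤ_13^× (unit); v_13(x) = 0

ℤ_13 = {x ∈ ℚ_13 : v_13(x) ≥ 0} and ℤ_13^× = {x ∈ ℤ_13 : v_13(x) = 0}. Here v_13(74/31) = v_13(num) − v_13(den) = 0; compare against these criteria.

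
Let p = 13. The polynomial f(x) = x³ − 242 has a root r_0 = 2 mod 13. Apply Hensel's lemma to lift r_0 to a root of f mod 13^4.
r_3 = 19879 (mod 28561)

Hensel: r_{i+1} = r_i − f(r_i)/f′(r_i) mod 13^{i+2}, where f′(x) = 3x². Iterate:
  r_0 = 2 (mod 13)
  r_1 = 106 (mod 169)
  r_2 = 106 (mod 2197)
  r_3 = 19879 (mod 28561)
Final: r = 19879 with f(r) ≡ 0 mod 13^4.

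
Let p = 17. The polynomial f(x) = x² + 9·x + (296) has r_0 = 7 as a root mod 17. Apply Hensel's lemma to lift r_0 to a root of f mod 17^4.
r_3 = 43578 (mod 83521)

Hensel: r_{i+1} = r_i − f(r_i)·(f′(r_i))^{-1} mod 17^{i+2}, f′(x) = 2x + 9. Iterate:
  r_0 = 7 (mod 17)
  r_1 = 228 (mod 289)
  r_2 = 4274 (mod 4913)
  r_3 = 43578 (mod 83521)
Final: r = 43578 satisfies f(r) ≡ 0 mod 17^4.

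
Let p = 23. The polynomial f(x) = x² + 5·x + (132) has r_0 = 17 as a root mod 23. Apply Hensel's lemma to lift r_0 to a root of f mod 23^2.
r_1 = 316 (mod 529)

Hensel: r_{i+1} = r_i − f(r_i)·(f′(r_i))^{-1} mod 23^{i+2}, f′(x) = 2x + 5. Iterate:
  r_0 = 17 (mod 23)
  r_1 = 316 (mod 529)
Final: r = 316 satisfies f(r) ≡ 0 mod 23^2.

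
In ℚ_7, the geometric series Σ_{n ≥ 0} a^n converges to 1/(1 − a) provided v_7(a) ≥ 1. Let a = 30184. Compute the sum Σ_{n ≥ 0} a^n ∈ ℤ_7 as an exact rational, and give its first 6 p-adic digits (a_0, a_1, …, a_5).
Σ a^n = 1/(1 − a) = -1/30183;  first 6 digits = (1, 0, 0, 4, 5, 1)

v_7(a) = 3 ≥ 1, so the series converges in ℤ_7 to 1/(1 − a) = 1/(1 − 30184) = -1/30183. Expand this rational in ℤ_7: compute digits iteratively via d_i = x_i mod 7, x_{i+1} = (x_i − d_i)/7. The first 6 digits are (1, 0, 0, 4, 5, 1).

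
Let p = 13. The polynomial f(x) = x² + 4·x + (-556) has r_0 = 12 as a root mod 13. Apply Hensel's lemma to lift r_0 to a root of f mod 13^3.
r_2 = 1039 (mod 2197)

Hensel: r_{i+1} = r_i − f(r_i)·(f′(r_i))^{-1} mod 13^{i+2}, f′(x) = 2x + 4. Iterate:
  r_0 = 12 (mod 13)
  r_1 = 25 (mod 169)
  r_2 = 1039 (mod 2197)
Final: r = 1039 satisfies f(r) ≡ 0 mod 13^3.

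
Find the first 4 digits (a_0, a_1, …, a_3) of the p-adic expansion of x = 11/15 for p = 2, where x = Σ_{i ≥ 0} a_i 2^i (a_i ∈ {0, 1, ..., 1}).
(a_0, …, a_3) = (1, 0, 1, 0)

v_2(11/15) = 0 (numerator and denominator both coprime to 2), so x ∈ ℤ_2^×. Compute digits iteratively via a_i = x_i mod 2, x_{i+1} = (x_i − a_i)/2, with x_0 = x:
  x_0 = 11/15;  a_0 = 1;  x_1 = (x_0 − 1)/2 = -2/15
  x_1 = -2/15;  a_1 = 0;  x_2 = (x_1 − 0)/2 = -1/15
  x_2 = -1/15;  a_2 = 1;  x_3 = (x_2 − 1)/2 = -8/15
  x_3 = -8/15;  a_3 = 0;  x_4 = (x_3 − 0)/2 = -4/15
Digits: (1, 0, 1, 0).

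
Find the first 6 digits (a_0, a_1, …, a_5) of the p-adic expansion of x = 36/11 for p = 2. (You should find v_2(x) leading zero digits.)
(a_0, …, a_5) = (0, 0, 1, 1, 0, 1)

v_2(36/11) = 2, so a_0 = ... = a_1 = 0. Factor out: x = 2^2 · u with u = 9/11 a unit in ℤ_2. Expand u iteratively via a_{v+i} = u_i mod 2, u_{i+1} = (u_i − a_{v+i})/2:
  u_0 = 9/11;  a_2 = 1;  u_1 = (u_0 − 1)/2 = -1/11
  u_1 = -1/11;  a_3 = 1;  u_2 = (u_1 − 1)/2 = -6/11
  u_2 = -6/11;  a_4 = 0;  u_3 = (u_2 − 0)/2 = -3/11
  u_3 = -3/11;  a_5 = 1;  u_4 = (u_3 − 1)/2 = -7/11
Digits: (0, 0, 1, 1, 0, 1).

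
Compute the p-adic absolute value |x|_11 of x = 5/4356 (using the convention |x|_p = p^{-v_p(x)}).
|5/4356|_11 = 121

Step 1 — compute v_11(x) by factoring powers of 11 out of the numerator and denominator: v_11(5/4356) = -2. Step 2 — apply |x|_p = p^{-v_p(x)} = 11^{2} = 121.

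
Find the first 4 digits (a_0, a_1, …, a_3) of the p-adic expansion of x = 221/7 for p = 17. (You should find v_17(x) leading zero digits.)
(a_0, …, a_3) = (0, 14, 9, 14)

v_17(221/7) = 1, so a_0 = ... = a_0 = 0. Factor out: x = 17^1 · u with u = 13/7 a unit in ℤ_17. Expand u iteratively via a_{v+i} = u_i mod 17, u_{i+1} = (u_i − a_{v+i})/17:
  u_0 = 13/7;  a_1 = 14;  u_1 = (u_0 − 14)/17 = -5/7
  u_1 = -5/7;  a_2 = 9;  u_2 = (u_1 − 9)/17 = -4/7
  u_2 = -4/7;  a_3 = 14;  u_3 = (u_2 − 14)/17 = -6/7
Digits: (0, 14, 9, 14).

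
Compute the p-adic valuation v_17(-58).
v_17(-58) = 0

v_17(n) is the largest exponent k such that 17^k divides n. Factor out: -58 = -17^0 · 58. (Sign doesn't affect v_p.) So v_17(-58) = 0.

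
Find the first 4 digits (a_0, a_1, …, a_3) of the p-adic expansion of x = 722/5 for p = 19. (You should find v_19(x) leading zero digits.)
(a_0, …, a_3) = (0, 0, 8, 11)

v_19(722/5) = 2, so a_0 = ... = a_1 = 0. Factor out: x = 19^2 · u with u = 2/5 a unit in ℤ_19. Expand u iteratively via a_{v+i} = u_i mod 19, u_{i+1} = (u_i − a_{v+i})/19:
  u_0 = 2/5;  a_2 = 8;  u_1 = (u_0 − 8)/19 = -2/5
  u_1 = -2/5;  a_3 = 11;  u_2 = (u_1 − 11)/19 = -3/5
Digits: (0, 0, 8, 11).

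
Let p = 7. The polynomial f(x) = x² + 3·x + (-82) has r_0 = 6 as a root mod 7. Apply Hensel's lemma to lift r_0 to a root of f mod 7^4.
r_3 = 1945 (mod 2401)

Hensel: r_{i+1} = r_i − f(r_i)·(f′(r_i))^{-1} mod 7^{i+2}, f′(x) = 2x + 3. Iterate:
  r_0 = 6 (mod 7)
  r_1 = 34 (mod 49)
  r_2 = 230 (mod 343)
  r_3 = 1945 (mod 2401)
Final: r = 1945 satisfies f(r) ≡ 0 mod 7^4.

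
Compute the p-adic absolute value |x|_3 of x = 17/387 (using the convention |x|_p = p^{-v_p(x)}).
|17/387|_3 = 9

Step 1 — compute v_3(x) by factoring powers of 3 out of the numerator and denominator: v_3(17/387) = -2. Step 2 — apply |x|_p = p^{-v_p(x)} = 3^{2} = 9.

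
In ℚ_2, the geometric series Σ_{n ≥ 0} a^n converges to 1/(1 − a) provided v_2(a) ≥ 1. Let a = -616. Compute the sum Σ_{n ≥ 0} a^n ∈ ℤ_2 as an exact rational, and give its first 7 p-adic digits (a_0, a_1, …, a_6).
Σ a^n = 1/(1 − a) = 1/617;  first 7 digits = (1, 0, 0, 1, 1, 0, 1)

v_2(a) = 3 ≥ 1, so the series converges in ℤ_2 to 1/(1 − a) = 1/(1 − (-616)) = 1/617. Expand this rational in ℤ_2: compute digits iteratively via d_i = x_i mod 2, x_{i+1} = (x_i − d_i)/2. The first 7 digits are (1, 0, 0, 1, 1, 0, 1).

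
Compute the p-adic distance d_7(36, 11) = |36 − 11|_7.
d_7(36, 11) = 1

Step 1 — x − y = 36 − 11 = 25. Step 2 — v_7(25) = 0 (factor: 25 = (7^0 · 25); the sign does not affect v_p). Step 3 — |x − y|_7 = 7^{0} = 1.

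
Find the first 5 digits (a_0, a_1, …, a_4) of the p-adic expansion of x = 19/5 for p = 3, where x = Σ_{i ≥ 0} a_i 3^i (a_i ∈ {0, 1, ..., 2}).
(a_0, …, a_4) = (2, 0, 2, 0, 1)

v_3(19/5) = 0 (numerator and denominator both coprime to 3), so x ∈ ℤ_3^×. Compute digits iteratively via a_i = x_i mod 3, x_{i+1} = (x_i − a_i)/3, with x_0 = x:
  x_0 = 19/5;  a_0 = 2;  x_1 = (x_0 − 2)/3 = 3/5
  x_1 = 3/5;  a_1 = 0;  x_2 = (x_1 − 0)/3 = 1/5
  x_2 = 1/5;  a_2 = 2;  x_3 = (x_2 − 2)/3 = -3/5
  x_3 = -3/5;  a_3 = 0;  x_4 = (x_3 − 0)/3 = -1/5
  x_4 = -1/5;  a_4 = 1;  x_5 = (x_4 − 1)/3 = -2/5
Digits: (2, 0, 2, 0, 1).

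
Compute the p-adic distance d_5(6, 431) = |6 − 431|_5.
d_5(6, 431) = 1/25

Step 1 — x − y = 6 − 431 = -425. Step 2 — v_5(-425) = 2 (factor: -425 = −(5^2 · 17); the sign does not affect v_p). Step 3 — |x − y|_5 = 5^{-2} = 1/25.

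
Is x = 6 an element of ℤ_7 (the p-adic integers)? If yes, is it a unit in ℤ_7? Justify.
x ∈ ℤ_7^× (unit); v_7(x) = 0

ℤ_7 = {x ∈ ℚ_7 : v_7(x) ≥ 0} and ℤ_7^× = {x ∈ ℤ_7 : v_7(x) = 0}. Here v_7(6) = v_7(num) − v_7(den) = 0; compare against these criteria.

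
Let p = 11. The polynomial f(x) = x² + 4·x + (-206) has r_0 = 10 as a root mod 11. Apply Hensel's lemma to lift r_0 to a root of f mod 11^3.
r_2 = 1132 (mod 1331)

Hensel: r_{i+1} = r_i − f(r_i)·(f′(r_i))^{-1} mod 11^{i+2}, f′(x) = 2x + 4. Iterate:
  r_0 = 10 (mod 11)
  r_1 = 43 (mod 121)
  r_2 = 1132 (mod 1331)
Final: r = 1132 satisfies f(r) ≡ 0 mod 11^3.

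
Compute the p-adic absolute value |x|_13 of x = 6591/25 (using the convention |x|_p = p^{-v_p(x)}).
|6591/25|_13 = 1/2197

Step 1 — compute v_13(x) by factoring powers of 13 out of the numerator and denominator: v_13(6591/25) = 3. Step 2 — apply |x|_p = p^{-v_p(x)} = 13^{-3} = 1/2197.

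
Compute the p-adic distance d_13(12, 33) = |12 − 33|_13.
d_13(12, 33) = 1

Step 1 — x − y = 12 − 33 = -21. Step 2 — v_13(-21) = 0 (factor: -21 = −(13^0 · 21); the sign does not affect v_p). Step 3 — |x − y|_13 = 13^{0} = 1.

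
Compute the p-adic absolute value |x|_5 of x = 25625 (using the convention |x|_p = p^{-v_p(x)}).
|25625|_5 = 1/625

Step 1 — compute v_5(x) by factoring powers of 5 out of the numerator and denominator: v_5(25625) = 4. Step 2 — apply |x|_p = p^{-v_p(x)} = 5^{-4} = 1/625.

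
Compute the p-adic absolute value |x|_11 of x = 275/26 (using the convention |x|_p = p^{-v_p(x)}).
|275/26|_11 = 1/11

Step 1 — compute v_11(x) by factoring powers of 11 out of the numerator and denominator: v_11(275/26) = 1. Step 2 — apply |x|_p = p^{-v_p(x)} = 11^{-1} = 1/11.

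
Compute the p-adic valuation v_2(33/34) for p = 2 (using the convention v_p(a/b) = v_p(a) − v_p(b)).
v_2(33/34) = -1

Factor powers of 2 from the numerator and denominator of the reduced fraction: 33 = 2^0 · 33 and 34 = 2^1 · 17. Apply v_p(a/b) = v_p(a) − v_p(b): v_2(33/34) = 0 − 1 = -1.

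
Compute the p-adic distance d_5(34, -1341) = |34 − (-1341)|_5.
d_5(34, -1341) = 1/125

Step 1 — x − y = 34 − (-1341) = 1375. Step 2 — v_5(1375) = 3 (factor: 1375 = (5^3 · 11); the sign does not affect v_p). Step 3 — |x − y|_5 = 5^{-3} = 1/125.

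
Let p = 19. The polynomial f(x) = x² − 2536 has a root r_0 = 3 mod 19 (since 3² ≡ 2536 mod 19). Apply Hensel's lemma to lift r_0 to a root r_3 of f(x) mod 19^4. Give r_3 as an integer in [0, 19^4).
r_3 = 109025 (mod 130321)

Hensel's recurrence: r_{i+1} = r_i − f(r_i)·(f′(r_i))^{-1} mod 19^{i+2}, with f′(x) = 2x. Iterate:
  r_0 = 3 (mod 19)
  r_1 = 3 (mod 361)
  r_2 = 6140 (mod 6859)
  r_3 = 109025 (mod 130321)
Final: r_3 = 109025, and one checks f(r_3) ≡ 0 mod 19^4.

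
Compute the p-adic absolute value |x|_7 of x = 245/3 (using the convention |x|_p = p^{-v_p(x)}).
|245/3|_7 = 1/49

Step 1 — compute v_7(x) by factoring powers of 7 out of the numerator and denominator: v_7(245/3) = 2. Step 2 — apply |x|_p = p^{-v_p(x)} = 7^{-2} = 1/49.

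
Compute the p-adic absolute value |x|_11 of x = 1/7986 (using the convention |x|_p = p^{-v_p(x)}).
|1/7986|_11 = 1331

Step 1 — compute v_11(x) by factoring powers of 11 out of the numerator and denominator: v_11(1/7986) = -3. Step 2 — apply |x|_p = p^{-v_p(x)} = 11^{3} = 1331.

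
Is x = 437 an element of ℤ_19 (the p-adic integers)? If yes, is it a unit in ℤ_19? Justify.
x ∈ ℤ_19 but not a unit; v_19(x) = 1 > 0

ℤ_19 = {x ∈ ℚ_19 : v_19(x) ≥ 0} and ℤ_19^× = {x ∈ ℤ_19 : v_19(x) = 0}. Here v_19(437) = v_19(num) − v_19(den) = 1; compare against these criteria.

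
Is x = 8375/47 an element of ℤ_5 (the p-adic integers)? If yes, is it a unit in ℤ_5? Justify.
x ∈ ℤ_5 but not a unit; v_5(x) = 3 > 0

ℤ_5 = {x ∈ ℚ_5 : v_5(x) ≥ 0} and ℤ_5^× = {x ∈ ℤ_5 : v_5(x) = 0}. Here v_5(8375/47) = v_5(num) − v_5(den) = 3; compare against these criteria.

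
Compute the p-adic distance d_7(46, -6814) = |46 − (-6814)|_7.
d_7(46, -6814) = 1/343

Step 1 — x − y = 46 − (-6814) = 6860. Step 2 — v_7(6860) = 3 (factor: 6860 = (7^3 · 20); the sign does not affect v_p). Step 3 — |x − y|_7 = 7^{-3} = 1/343.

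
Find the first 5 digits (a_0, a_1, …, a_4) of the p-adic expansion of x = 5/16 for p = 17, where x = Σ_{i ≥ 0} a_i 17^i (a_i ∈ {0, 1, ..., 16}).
(a_0, …, a_4) = (12, 11, 11, 11, 11)

v_17(5/16) = 0 (numerator and denominator both coprime to 17), so x ∈ ℤ_17^×. Compute digits iteratively via a_i = x_i mod 17, x_{i+1} = (x_i − a_i)/17, with x_0 = x:
  x_0 = 5/16;  a_0 = 12;  x_1 = (x_0 − 12)/17 = -11/16
  x_1 = -11/16;  a_1 = 11;  x_2 = (x_1 − 11)/17 = -11/16
  x_2 = -11/16;  a_2 = 11;  x_3 = (x_2 − 11)/17 = -11/16
  x_3 = -11/16;  a_3 = 11;  x_4 = (x_3 − 11)/17 = -11/16
  x_4 = -11/16;  a_4 = 11;  x_5 = (x_4 − 11)/17 = -11/16
Digits: (12, 11, 11, 11, 11).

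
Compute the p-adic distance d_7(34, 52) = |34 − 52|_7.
d_7(34, 52) = 1

Step 1 — x − y = 34 − 52 = -18. Step 2 — v_7(-18) = 0 (factor: -18 = −(7^0 · 18); the sign does not affect v_p). Step 3 — |x − y|_7 = 7^{0} = 1.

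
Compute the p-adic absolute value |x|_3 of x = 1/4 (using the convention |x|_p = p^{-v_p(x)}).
|1/4|_3 = 1

Step 1 — compute v_3(x) by factoring powers of 3 out of the numerator and denominator: v_3(1/4) = 0. Step 2 — apply |x|_p = p^{-v_p(x)} = 3^{0} = 1.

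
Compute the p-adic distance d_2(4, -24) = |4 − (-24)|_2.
d_2(4, -24) = 1/4

Step 1 — x − y = 4 − (-24) = 28. Step 2 — v_2(28) = 2 (factor: 28 = (2^2 · 7); the sign does not affect v_p). Step 3 — |x − y|_2 = 2^{-2} = 1/4.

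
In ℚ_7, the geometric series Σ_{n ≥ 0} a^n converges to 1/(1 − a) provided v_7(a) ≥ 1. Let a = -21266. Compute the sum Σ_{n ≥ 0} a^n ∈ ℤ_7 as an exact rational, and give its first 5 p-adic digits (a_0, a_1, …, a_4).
Σ a^n = 1/(1 − a) = 1/21267;  first 5 digits = (1, 0, 0, 1, 5)

v_7(a) = 3 ≥ 1, so the series converges in ℤ_7 to 1/(1 − a) = 1/(1 − (-21266)) = 1/21267. Expand this rational in ℤ_7: compute digits iteratively via d_i = x_i mod 7, x_{i+1} = (x_i − d_i)/7. The first 5 digits are (1, 0, 0, 1, 5).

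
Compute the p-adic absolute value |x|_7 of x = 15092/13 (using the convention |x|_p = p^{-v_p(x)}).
|15092/13|_7 = 1/343

Step 1 — compute v_7(x) by factoring powers of 7 out of the numerator and denominator: v_7(15092/13) = 3. Step 2 — apply |x|_p = p^{-v_p(x)} = 7^{-3} = 1/343.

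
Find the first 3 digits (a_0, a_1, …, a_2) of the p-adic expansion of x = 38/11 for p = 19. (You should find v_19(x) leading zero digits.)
(a_0, …, a_2) = (0, 14, 1)

v_19(38/11) = 1, so a_0 = ... = a_0 = 0. Factor out: x = 19^1 · u with u = 2/11 a unit in ℤ_19. Expand u iteratively via a_{v+i} = u_i mod 19, u_{i+1} = (u_i − a_{v+i})/19:
  u_0 = 2/11;  a_1 = 14;  u_1 = (u_0 − 14)/19 = -8/11
  u_1 = -8/11;  a_2 = 1;  u_2 = (u_1 − 1)/19 = -1/11
Digits: (0, 14, 1).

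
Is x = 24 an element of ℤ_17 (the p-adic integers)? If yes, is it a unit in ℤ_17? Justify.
x ∈ ℤ_17^× (unit); v_17(x) = 0

ℤ_17 = {x ∈ ℚ_17 : v_17(x) ≥ 0} and ℤ_17^× = {x ∈ ℤ_17 : v_17(x) = 0}. Here v_17(24) = v_17(num) − v_17(den) = 0; compare against these criteria.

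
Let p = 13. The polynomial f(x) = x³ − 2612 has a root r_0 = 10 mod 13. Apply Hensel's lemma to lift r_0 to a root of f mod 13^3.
r_2 = 608 (mod 2197)

Hensel: r_{i+1} = r_i − f(r_i)/f′(r_i) mod 13^{i+2}, where f′(x) = 3x². Iterate:
  r_0 = 10 (mod 13)
  r_1 = 101 (mod 169)
  r_2 = 608 (mod 2197)
Final: r = 608 with f(r) ≡ 0 mod 13^3.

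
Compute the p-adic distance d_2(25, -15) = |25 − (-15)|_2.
d_2(25, -15) = 1/8

Step 1 — x − y = 25 − (-15) = 40. Step 2 — v_2(40) = 3 (factor: 40 = (2^3 · 5); the sign does not affect v_p). Step 3 — |x − y|_2 = 2^{-3} = 1/8.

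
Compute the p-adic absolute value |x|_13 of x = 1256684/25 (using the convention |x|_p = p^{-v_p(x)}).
|1256684/25|_13 = 1/28561

Step 1 — compute v_13(x) by factoring powers of 13 out of the numerator and denominator: v_13(1256684/25) = 4. Step 2 — apply |x|_p = p^{-v_p(x)} = 13^{-4} = 1/28561.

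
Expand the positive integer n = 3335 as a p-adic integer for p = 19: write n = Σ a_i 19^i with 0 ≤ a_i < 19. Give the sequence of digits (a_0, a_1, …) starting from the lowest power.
(a_0, a_1, …) = (10, 4, 9)

Repeated division by 19 gives the digits low-to-high: 3335 = 10 + 4·19^1 + 9·19^2. Digit sequence: (10, 4, 9).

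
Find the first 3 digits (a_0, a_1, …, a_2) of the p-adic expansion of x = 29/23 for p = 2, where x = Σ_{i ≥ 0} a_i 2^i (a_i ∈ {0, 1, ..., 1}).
(a_0, …, a_2) = (1, 1, 0)

v_2(29/23) = 0 (numerator and denominator both coprime to 2), so x ∈ ℤ_2^×. Compute digits iteratively via a_i = x_i mod 2, x_{i+1} = (x_i − a_i)/2, with x_0 = x:
  x_0 = 29/23;  a_0 = 1;  x_1 = (x_0 − 1)/2 = 3/23
  x_1 = 3/23;  a_1 = 1;  x_2 = (x_1 − 1)/2 = -10/23
  x_2 = -10/23;  a_2 = 0;  x_3 = (x_2 − 0)/2 = -5/23
Digits: (1, 1, 0).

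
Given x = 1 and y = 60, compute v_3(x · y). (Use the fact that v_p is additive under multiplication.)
v_3(60) = 1

v_p(x) = 0 (factor: 1 = 3^0 · 1); v_p(y) = 1 (factor: 60 = 3^1 · 20). Additivity: v_p(xy) = v_p(x) + v_p(y) = 0 + 1 = 1. (Direct check: xy = 60 = 3^1 · (20).)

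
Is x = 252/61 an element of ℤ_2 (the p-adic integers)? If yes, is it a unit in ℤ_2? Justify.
x ∈ ℤ_2 but not a unit; v_2(x) = 2 > 0

ℤ_2 = {x ∈ ℚ_2 : v_2(x) ≥ 0} and ℤ_2^× = {x ∈ ℤ_2 : v_2(x) = 0}. Here v_2(252/61) = v_2(num) − v_2(den) = 2; compare against these criteria.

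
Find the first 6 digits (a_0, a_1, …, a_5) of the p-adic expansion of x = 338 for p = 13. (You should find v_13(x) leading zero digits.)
(a_0, …, a_5) = (0, 0, 2, 0, 0, 0)

v_13(338) = 2, so a_0 = ... = a_1 = 0. Factor out: x = 13^2 · u with u = 2 a unit in ℤ_13. Expand u iteratively via a_{v+i} = u_i mod 13, u_{i+1} = (u_i − a_{v+i})/13:
  u_0 = 2;  a_2 = 2;  u_1 = (u_0 − 2)/13 = 0
  u_1 = 0;  a_3 = 0;  u_2 = (u_1 − 0)/13 = 0
  u_2 = 0;  a_4 = 0;  u_3 = (u_2 − 0)/13 = 0
  u_3 = 0;  a_5 = 0;  u_4 = (u_3 − 0)/13 = 0
Digits: (0, 0, 2, 0, 0, 0).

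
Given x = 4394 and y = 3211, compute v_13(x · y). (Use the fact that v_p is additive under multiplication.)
v_13(14109134) = 5

v_p(x) = 3 (factor: 4394 = 13^3 · 2); v_p(y) = 2 (factor: 3211 = 13^2 · 19). Additivity: v_p(xy) = v_p(x) + v_p(y) = 3 + 2 = 5. (Direct check: xy = 14109134 = 13^5 · (38).)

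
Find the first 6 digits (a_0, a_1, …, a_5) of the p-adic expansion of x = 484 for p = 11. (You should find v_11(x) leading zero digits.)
(a_0, …, a_5) = (0, 0, 4, 0, 0, 0)

v_11(484) = 2, so a_0 = ... = a_1 = 0. Factor out: x = 11^2 · u with u = 4 a unit in ℤ_11. Expand u iteratively via a_{v+i} = u_i mod 11, u_{i+1} = (u_i − a_{v+i})/11:
  u_0 = 4;  a_2 = 4;  u_1 = (u_0 − 4)/11 = 0
  u_1 = 0;  a_3 = 0;  u_2 = (u_1 − 0)/11 = 0
  u_2 = 0;  a_4 = 0;  u_3 = (u_2 − 0)/11 = 0
  u_3 = 0;  a_5 = 0;  u_4 = (u_3 − 0)/11 = 0
Digits: (0, 0, 4, 0, 0, 0).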